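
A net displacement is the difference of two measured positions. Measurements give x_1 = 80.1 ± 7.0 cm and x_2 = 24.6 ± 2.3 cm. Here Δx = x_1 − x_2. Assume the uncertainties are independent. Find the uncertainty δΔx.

Each term contributes (cᵢ δxᵢ)² to (δΔx)²:
  (δx_1)² = 49.0;  (δx_2)² = 5.29
δΔx = √(54.3) = 7.37 cm

7.37 cm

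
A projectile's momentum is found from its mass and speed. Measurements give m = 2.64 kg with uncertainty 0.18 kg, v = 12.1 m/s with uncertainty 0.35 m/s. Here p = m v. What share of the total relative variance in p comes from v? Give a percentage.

(δp/p)² = (1·δm/m)² + (1·δv/v)²
  m term: (1×0.0682)² = 0.00465
  v term: (1×0.0289)² = 0.000837
Total = 0.00549. Share from v = 0.000837/0.00549 = 0.153.

15.3%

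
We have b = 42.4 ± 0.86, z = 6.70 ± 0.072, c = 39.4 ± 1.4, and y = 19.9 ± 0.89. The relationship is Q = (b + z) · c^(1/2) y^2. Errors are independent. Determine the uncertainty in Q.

Let u = b + z = 49.1. δu = √(δb² + δz²) = √(0.740 + 0.00518) = 0.863, so δu/u = 0.0176.
Q is then a monomial in u, c, y:
δQ/Q = √((δu/u)² + (½·δc/c)² + (2·δy/y)²) = √(0.000309 + 0.000316 + 0.00800) = 0.0929
Q = 1.22e+05, so δQ = 0.0929 × 1.22e+05 = 11300.

11300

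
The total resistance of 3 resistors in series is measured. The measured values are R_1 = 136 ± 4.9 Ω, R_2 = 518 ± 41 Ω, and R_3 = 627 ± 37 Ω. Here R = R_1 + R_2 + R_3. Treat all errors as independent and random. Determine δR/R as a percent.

4.33%

Absolute uncertainties add in quadrature for a linear combination:
  (δR_1)² = 24.0;  (δR_2)² = 1680;  (δR_3)² = 1370
δR = √(3070) = 55.4 Ω
R = 1280 Ω, so δR/R = 55.4/1280 = 0.0433.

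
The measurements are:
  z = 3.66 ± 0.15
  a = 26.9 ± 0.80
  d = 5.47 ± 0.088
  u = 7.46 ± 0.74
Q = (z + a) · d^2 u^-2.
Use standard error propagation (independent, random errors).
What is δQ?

Let w = z + a = 30.6. δw = √(δz² + δa²) = √(0.0225 + 0.640) = 0.814, so δw/w = 0.0266.
Q is then a monomial in w, d, u:
δQ/Q = √((δw/w)² + (2·δd/d)² + (-2·δu/u)²) = √(0.000709 + 0.00104 + 0.0394) = 0.203
Q = 16.4, so δQ = 0.203 × 16.4 = 3.33.

3.33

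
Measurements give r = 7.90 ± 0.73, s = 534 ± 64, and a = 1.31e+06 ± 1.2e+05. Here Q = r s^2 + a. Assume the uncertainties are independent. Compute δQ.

Let p = r·s^2 = 2.25e+06. δp/p = √((1·δr/r)² + (2·δs/s)²) = √(0.00854 + 0.0575) = 0.257, so δp = 5.79e+05.
Q = p + a: δQ = √(δp² + δa²) = √(3.35e+11 + 1.44e+10) = 5.91e+05

5.91e+05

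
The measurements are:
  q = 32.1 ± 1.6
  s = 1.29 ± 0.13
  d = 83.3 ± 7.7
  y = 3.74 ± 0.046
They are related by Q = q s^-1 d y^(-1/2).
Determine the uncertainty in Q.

Relative error in a monomial: (δQ/Q)² = Σ (nᵢ · δxᵢ/xᵢ)².
  (1·δq/q)² = (1×0.0498)² = 0.00248;  (-1·δs/s)² = (-1×0.101)² = 0.0102;  (1·δd/d)² = (1×0.0924)² = 0.00854;  (−½·δy/y)² = (-0.5×0.0123)² = 3.78e-05
δQ/Q = √(0.0212) = 0.146
Q = 1070, so δQ = 0.146 × 1070 = 156.

156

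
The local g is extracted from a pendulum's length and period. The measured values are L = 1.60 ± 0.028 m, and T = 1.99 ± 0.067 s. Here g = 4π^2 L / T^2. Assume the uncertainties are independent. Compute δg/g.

g is a product of powers, so relative uncertainties combine in quadrature:
  (1·δL/L)² = (1×0.0175)² = 0.000306;  (-2·δT/T)² = (-2×0.0337)² = 0.00453
δg/g = √(0.00484) = 0.0696

0.0696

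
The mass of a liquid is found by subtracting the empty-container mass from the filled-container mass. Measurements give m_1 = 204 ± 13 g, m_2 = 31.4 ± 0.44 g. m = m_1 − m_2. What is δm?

13.0 g

For a sum/difference, combine absolute errors in quadrature:
  (δm_1)² = 169;  (δm_2)² = 0.194
δm = √(169) = 13.0 g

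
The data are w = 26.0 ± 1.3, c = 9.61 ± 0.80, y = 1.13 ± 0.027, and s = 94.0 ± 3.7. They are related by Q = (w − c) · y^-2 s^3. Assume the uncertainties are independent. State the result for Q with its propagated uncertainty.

(1.07 ± 0.168) × 10^7

Let u = w − c = 16.4. δu = √(δw² + δc²) = √(1.69 + 0.640) = 1.53, so δu/u = 0.0931.
Q is then a monomial in u, y, s:
δQ/Q = √((δu/u)² + (-2·δy/y)² + (3·δs/s)²) = √(0.00867 + 0.00228 + 0.0139) = 0.158
Q = 1.07e+07, so δQ = 0.158 × 1.07e+07 = 1.68e+06.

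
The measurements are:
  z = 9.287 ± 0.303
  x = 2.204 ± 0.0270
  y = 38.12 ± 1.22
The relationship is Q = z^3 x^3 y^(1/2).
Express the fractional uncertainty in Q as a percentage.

Q is a product of powers, so relative uncertainties combine in quadrature:
  (3·δz/z)² = (3×0.0326)² = 0.00958;  (3·δx/x)² = (3×0.0123)² = 0.00135;  (½·δy/y)² = (0.5×0.0320)² = 0.000256
δQ/Q = √(0.0112) = 0.106

10.6%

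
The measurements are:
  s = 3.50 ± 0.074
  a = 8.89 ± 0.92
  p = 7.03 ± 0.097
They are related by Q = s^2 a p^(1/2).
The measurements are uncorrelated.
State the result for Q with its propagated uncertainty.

For a monomial Q ∝ s^2, a, p^(1/2), fractional errors add in quadrature:
  (2·δs/s)² = (2×0.0211)² = 0.00179;  (1·δa/a)² = (1×0.103)² = 0.0107;  (½·δp/p)² = (0.5×0.0138)² = 4.76e-05
δQ/Q = √(0.0125) = 0.112
Q = 289, so δQ = 0.112 × 289 = 32.3.

289 ± 32.3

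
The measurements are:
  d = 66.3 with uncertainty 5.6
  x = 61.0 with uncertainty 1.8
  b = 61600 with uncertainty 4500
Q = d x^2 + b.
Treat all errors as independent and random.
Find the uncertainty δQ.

25800

Let p = d·x^2 = 2.47e+05. δp/p = √((1·δd/d)² + (2·δx/x)²) = √(0.00713 + 0.00348) = 0.103, so δp = 25400.
Q = p + b: δQ = √(δp² + δb²) = √(6.46e+08 + 2.02e+07) = 25800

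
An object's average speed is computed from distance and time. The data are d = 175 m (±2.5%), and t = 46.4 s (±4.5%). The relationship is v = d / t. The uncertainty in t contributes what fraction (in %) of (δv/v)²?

76.4%

(δv/v)² = (1·δd/d)² + (-1·δt/t)²
  d term: (1×0.0250)² = 0.000625
  t term: (-1×0.0450)² = 0.00203
Total = 0.00265. Share from t = 0.00203/0.00265 = 0.764.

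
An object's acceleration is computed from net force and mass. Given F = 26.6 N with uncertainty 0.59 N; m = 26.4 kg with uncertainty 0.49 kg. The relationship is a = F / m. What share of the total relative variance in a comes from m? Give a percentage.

41.2%

(δa/a)² = (1·δF/F)² + (-1·δm/m)²
  F term: (1×0.0222)² = 0.000492
  m term: (-1×0.0186)² = 0.000344
Total = 0.000836. Share from m = 0.000344/0.000836 = 0.412.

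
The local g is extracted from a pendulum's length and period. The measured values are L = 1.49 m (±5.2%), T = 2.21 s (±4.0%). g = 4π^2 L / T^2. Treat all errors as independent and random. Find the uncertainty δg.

For a monomial g ∝ L, T^-2, fractional errors add in quadrature:
  (1·δL/L)² = (1×0.0520)² = 0.00270;  (-2·δT/T)² = (-2×0.0400)² = 0.00640
δg/g = √(0.00910) = 0.0954
g = 12.0 m/s^2, so δg = 0.0954 × 12.0 = 1.15 m/s^2.

1.15 m/s^2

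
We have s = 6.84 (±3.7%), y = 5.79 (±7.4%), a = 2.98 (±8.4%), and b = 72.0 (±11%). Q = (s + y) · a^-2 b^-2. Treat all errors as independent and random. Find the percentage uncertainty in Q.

Let u = s + y = 12.6. δu = √(δs² + δy²) = √(0.0640 + 0.184) = 0.498, so δu/u = 0.0394.
Q is then a monomial in u, a, b:
δQ/Q = √((δu/u)² + (-2·δa/a)² + (-2·δb/b)²) = √(0.00155 + 0.0282 + 0.0484) = 0.280

28.0%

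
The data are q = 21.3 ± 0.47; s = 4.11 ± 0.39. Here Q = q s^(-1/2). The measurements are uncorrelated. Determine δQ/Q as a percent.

5.23%

Each factor contributes (exponent × relative error)² to (δQ/Q)²:
  (1·δq/q)² = (1×0.0221)² = 0.000487;  (−½·δs/s)² = (-0.5×0.0949)² = 0.00225
δQ/Q = √(0.00274) = 0.0523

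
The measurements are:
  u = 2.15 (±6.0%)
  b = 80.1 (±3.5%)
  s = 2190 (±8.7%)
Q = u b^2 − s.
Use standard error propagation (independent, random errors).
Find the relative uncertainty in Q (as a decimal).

Let p = u·b^2 = 13800. δp/p = √((1·δu/u)² + (2·δb/b)²) = √(0.00360 + 0.00490) = 0.0922, so δp = 1270.
Q = p − s: δQ = √(δp² + δs²) = √(1.62e+06 + 36300) = 1290
Q = 11600, so δQ/Q = 1290/11600 = 0.111.

0.111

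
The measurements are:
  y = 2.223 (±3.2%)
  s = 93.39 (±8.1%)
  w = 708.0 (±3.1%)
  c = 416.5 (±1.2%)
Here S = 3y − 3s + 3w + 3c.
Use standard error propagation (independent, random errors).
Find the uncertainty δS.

71.2

For a sum/difference, combine absolute errors in quadrature:
  (3·δy)² = 0.0455;  (3·δs)² = 515;  (3·δw)² = 4340;  (3·δc)² = 225
δS = √(5080) = 71.2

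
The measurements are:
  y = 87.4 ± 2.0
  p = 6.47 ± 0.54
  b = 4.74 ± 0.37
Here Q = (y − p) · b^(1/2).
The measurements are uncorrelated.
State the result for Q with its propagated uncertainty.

Let u = y − p = 80.9. δu = √(δy² + δp²) = √(4.00 + 0.292) = 2.07, so δu/u = 0.0256.
Q is then a monomial in u, b:
δQ/Q = √((δu/u)² + (½·δb/b)²) = √(0.000655 + 0.00152) = 0.0467
Q = 176, so δQ = 0.0467 × 176 = 8.22.

176 ± 8.22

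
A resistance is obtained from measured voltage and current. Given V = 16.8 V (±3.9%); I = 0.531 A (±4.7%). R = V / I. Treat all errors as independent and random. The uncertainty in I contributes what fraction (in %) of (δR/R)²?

(δR/R)² = (1·δV/V)² + (-1·δI/I)²
  V term: (1×0.0390)² = 0.00152
  I term: (-1×0.0470)² = 0.00221
Total = 0.00373. Share from I = 0.00221/0.00373 = 0.592.

59.2%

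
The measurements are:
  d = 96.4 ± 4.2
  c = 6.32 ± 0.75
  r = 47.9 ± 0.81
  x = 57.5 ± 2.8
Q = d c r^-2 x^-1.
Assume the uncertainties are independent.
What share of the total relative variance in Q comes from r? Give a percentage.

5.87%

(δQ/Q)² = (1·δd/d)² + (1·δc/c)² + (-2·δr/r)² + (-1·δx/x)²
  d term: (1×0.0436)² = 0.00190
  c term: (1×0.119)² = 0.0141
  r term: (-2×0.0169)² = 0.00114
  x term: (-1×0.0487)² = 0.00237
Total = 0.0195. Share from r = 0.00114/0.0195 = 0.0587.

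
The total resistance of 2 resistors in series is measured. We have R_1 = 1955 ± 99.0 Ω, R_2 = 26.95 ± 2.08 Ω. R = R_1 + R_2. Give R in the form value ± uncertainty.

1982 ± 99.0 Ω

Sums and differences: (δR)² = Σ (cᵢ δxᵢ)².
  (δR_1)² = 9800;  (δR_2)² = 4.33
δR = √(9810) = 99.0 Ω
R = 1982 Ω.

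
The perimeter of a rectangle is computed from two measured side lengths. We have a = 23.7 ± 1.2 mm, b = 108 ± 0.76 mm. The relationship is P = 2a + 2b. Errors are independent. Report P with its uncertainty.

For a sum/difference, combine absolute errors in quadrature:
  (2·δa)² = 5.76;  (2·δb)² = 2.31
δP = √(8.07) = 2.84 mm
P = 263 mm.

263 ± 2.84 mm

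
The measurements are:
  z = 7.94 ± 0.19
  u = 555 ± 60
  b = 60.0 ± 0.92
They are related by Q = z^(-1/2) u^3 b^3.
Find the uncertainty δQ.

4.3e+12

Products/powers → add relative errors in quadrature, weighted by exponent:
  (−½·δz/z)² = (-0.5×0.0239)² = 0.000143;  (3·δu/u)² = (3×0.108)² = 0.105;  (3·δb/b)² = (3×0.0153)² = 0.00212
δQ/Q = √(0.107) = 0.328
Q = 1.31e+13, so δQ = 0.328 × 1.31e+13 = 4.3e+12.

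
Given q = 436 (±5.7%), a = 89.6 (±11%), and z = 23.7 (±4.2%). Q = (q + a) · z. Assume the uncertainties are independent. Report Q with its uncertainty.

12500 ± 822

Let u = q + a = 526. δu = √(δq² + δa²) = √(618 + 97.1) = 26.7, so δu/u = 0.0509.
Q is then a monomial in u, z:
δQ/Q = √((δu/u)² + (1·δz/z)²) = √(0.00259 + 0.00176) = 0.0660
Q = 12500, so δQ = 0.0660 × 12500 = 822.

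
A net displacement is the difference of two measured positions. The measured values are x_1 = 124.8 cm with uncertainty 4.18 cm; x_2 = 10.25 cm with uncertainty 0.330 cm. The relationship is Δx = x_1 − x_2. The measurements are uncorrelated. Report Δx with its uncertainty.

114.5 ± 4.19 cm

Absolute uncertainties add in quadrature for a linear combination:
  (δx_1)² = 17.5;  (δx_2)² = 0.109
δΔx = √(17.6) = 4.19 cm
Δx = 114.5 cm.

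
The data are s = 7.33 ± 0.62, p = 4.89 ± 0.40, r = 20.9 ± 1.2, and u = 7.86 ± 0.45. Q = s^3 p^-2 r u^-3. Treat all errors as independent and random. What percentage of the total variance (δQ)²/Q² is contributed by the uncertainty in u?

23.8%

(δQ/Q)² = (3·δs/s)² + (-2·δp/p)² + (1·δr/r)² + (-3·δu/u)²
  s term: (3×0.0846)² = 0.0644
  p term: (-2×0.0818)² = 0.0268
  r term: (1×0.0574)² = 0.00330
  u term: (-3×0.0573)² = 0.0295
Total = 0.124. Share from u = 0.0295/0.124 = 0.238.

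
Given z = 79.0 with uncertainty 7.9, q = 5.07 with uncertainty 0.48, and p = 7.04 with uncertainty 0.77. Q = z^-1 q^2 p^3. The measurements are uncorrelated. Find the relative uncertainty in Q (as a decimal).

0.392

Since Q is a product/quotient, work with relative uncertainties:
  (-1·δz/z)² = (-1×0.100)² = 0.0100;  (2·δq/q)² = (2×0.0947)² = 0.0359;  (3·δp/p)² = (3×0.109)² = 0.108
δQ/Q = √(0.154) = 0.392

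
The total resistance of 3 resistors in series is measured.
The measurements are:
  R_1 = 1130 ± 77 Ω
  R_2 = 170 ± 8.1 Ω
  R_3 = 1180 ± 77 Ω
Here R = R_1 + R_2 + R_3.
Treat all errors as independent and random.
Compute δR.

109 Ω

Absolute uncertainties add in quadrature for a linear combination:
  (δR_1)² = 5930;  (δR_2)² = 65.6;  (δR_3)² = 5930
δR = √(11900) = 109 Ω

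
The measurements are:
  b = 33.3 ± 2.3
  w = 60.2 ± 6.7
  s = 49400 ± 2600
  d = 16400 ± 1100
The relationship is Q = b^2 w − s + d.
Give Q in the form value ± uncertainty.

Let p = b^2·w = 66800. δp/p = √((2·δb/b)² + (1·δw/w)²) = √(0.0191 + 0.0124) = 0.177, so δp = 11800.
Q = p − s + d: δQ = √(δp² + δs² + δd²) = √(1.4e+08 + 6.76e+06 + 1.21e+06) = 12200
Q = 33800.

33800 ± 12200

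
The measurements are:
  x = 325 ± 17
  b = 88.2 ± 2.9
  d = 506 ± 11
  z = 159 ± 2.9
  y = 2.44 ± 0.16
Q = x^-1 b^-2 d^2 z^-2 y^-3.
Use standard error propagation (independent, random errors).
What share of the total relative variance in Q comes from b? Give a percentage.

8.83%

(δQ/Q)² = (-1·δx/x)² + (-2·δb/b)² + (2·δd/d)² + (-2·δz/z)² + (-3·δy/y)²
  x term: (-1×0.0523)² = 0.00274
  b term: (-2×0.0329)² = 0.00432
  d term: (2×0.0217)² = 0.00189
  z term: (-2×0.0182)² = 0.00133
  y term: (-3×0.0656)² = 0.0387
Total = 0.0490. Share from b = 0.00432/0.0490 = 0.0883.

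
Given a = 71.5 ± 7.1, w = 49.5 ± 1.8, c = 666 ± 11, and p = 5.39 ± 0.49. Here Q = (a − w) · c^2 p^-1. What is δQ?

Let u = a − w = 22.0. δu = √(δa² + δw²) = √(50.4 + 3.24) = 7.32, so δu/u = 0.333.
Q is then a monomial in u, c, p:
δQ/Q = √((δu/u)² + (2·δc/c)² + (-1·δp/p)²) = √(0.111 + 0.00109 + 0.00826) = 0.347
Q = 1.81e+06, so δQ = 0.347 × 1.81e+06 = 6.28e+05.

6.28e+05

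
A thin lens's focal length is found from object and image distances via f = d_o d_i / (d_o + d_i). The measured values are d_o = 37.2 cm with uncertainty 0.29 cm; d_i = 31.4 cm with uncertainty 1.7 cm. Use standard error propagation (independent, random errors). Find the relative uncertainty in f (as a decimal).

0.0296

∂f/∂d_o = (d_i/(d_o+d_i))² = 0.210;  ∂f/∂d_i = (d_o/(d_o+d_i))² = 0.294
δf = √((∂f/∂d_o · δd_o)² + (∂f/∂d_i · δd_i)²) = √(0.00369 + 0.250) = 0.504 cm
f = 17.0 cm, so δf/f = 0.504/17.0 = 0.0296.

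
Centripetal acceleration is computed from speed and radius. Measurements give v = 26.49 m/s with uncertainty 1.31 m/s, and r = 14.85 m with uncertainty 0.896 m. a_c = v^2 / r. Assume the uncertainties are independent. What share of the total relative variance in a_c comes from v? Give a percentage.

72.9%

(δa_c/a_c)² = (2·δv/v)² + (-1·δr/r)²
  v term: (2×0.0495)² = 0.00978
  r term: (-1×0.0603)² = 0.00364
Total = 0.0134. Share from v = 0.00978/0.0134 = 0.729.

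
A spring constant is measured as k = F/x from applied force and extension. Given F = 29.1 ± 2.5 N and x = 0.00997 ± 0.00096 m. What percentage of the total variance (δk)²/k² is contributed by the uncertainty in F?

(δk/k)² = (1·δF/F)² + (-1·δx/x)²
  F term: (1×0.0859)² = 0.00738
  x term: (-1×0.0963)² = 0.00927
Total = 0.0167. Share from F = 0.00738/0.0167 = 0.443.

44.3%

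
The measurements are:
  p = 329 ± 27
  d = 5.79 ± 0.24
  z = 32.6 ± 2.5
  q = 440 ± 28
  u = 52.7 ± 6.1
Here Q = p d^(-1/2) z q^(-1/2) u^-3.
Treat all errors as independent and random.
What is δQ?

Q is a product of powers, so relative uncertainties combine in quadrature:
  (1·δp/p)² = (1×0.0821)² = 0.00673;  (−½·δd/d)² = (-0.5×0.0415)² = 0.000430;  (1·δz/z)² = (1×0.0767)² = 0.00588;  (−½·δq/q)² = (-0.5×0.0636)² = 0.00101;  (-3·δu/u)² = (-3×0.116)² = 0.121
δQ/Q = √(0.135) = 0.367
Q = 0.00145, so δQ = 0.367 × 0.00145 = 0.000533.

0.000533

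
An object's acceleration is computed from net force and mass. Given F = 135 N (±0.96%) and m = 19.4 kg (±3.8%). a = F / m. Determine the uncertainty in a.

0.273 m/s^2

Since a is a product/quotient, work with relative uncertainties:
  (1·δF/F)² = (1×0.00960)² = 9.22e-05;  (-1·δm/m)² = (-1×0.0380)² = 0.00144
δa/a = √(0.00154) = 0.0392
a = 6.96 m/s^2, so δa = 0.0392 × 6.96 = 0.273 m/s^2.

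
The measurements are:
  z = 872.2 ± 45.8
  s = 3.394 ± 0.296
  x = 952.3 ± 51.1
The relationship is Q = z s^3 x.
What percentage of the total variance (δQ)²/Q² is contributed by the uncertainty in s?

(δQ/Q)² = (1·δz/z)² + (3·δs/s)² + (1·δx/x)²
  z term: (1×0.0525)² = 0.00276
  s term: (3×0.0872)² = 0.0685
  x term: (1×0.0537)² = 0.00288
Total = 0.0741. Share from s = 0.0685/0.0741 = 0.924.

92.4%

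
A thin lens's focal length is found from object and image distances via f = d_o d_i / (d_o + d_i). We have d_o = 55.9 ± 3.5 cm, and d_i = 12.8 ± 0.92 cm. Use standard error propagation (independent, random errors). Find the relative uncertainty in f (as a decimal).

0.0596

∂f/∂d_o = (d_i/(d_o+d_i))² = 0.0347;  ∂f/∂d_i = (d_o/(d_o+d_i))² = 0.662
δf = √((∂f/∂d_o · δd_o)² + (∂f/∂d_i · δd_i)²) = √(0.0148 + 0.371) = 0.621 cm
f = 10.4 cm, so δf/f = 0.621/10.4 = 0.0596.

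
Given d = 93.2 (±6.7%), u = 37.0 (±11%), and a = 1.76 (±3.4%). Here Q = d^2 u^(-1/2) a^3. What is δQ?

1380

Relative error in a monomial: (δQ/Q)² = Σ (nᵢ · δxᵢ/xᵢ)².
  (2·δd/d)² = (2×0.0670)² = 0.0180;  (−½·δu/u)² = (-0.5×0.110)² = 0.00303;  (3·δa/a)² = (3×0.0340)² = 0.0104
δQ/Q = √(0.0314) = 0.177
Q = 7790, so δQ = 0.177 × 7790 = 1380.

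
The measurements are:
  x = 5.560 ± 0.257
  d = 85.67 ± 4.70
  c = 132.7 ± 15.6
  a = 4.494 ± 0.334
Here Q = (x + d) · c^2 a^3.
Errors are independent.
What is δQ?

4.78e+07

Let u = x + d = 91.23. δu = √(δx² + δd²) = √(0.0660 + 22.1) = 4.71, so δu/u = 0.0516.
Q is then a monomial in u, c, a:
δQ/Q = √((δu/u)² + (2·δc/c)² + (3·δa/a)²) = √(0.00266 + 0.0553 + 0.0497) = 0.328
Q = 1.458e+08, so δQ = 0.328 × 1.458e+08 = 4.78e+07.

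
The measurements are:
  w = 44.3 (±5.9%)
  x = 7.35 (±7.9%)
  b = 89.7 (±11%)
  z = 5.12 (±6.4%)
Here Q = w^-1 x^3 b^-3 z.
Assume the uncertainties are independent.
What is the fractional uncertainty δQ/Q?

0.416

Each factor contributes (exponent × relative error)² to (δQ/Q)²:
  (-1·δw/w)² = (-1×0.0590)² = 0.00348;  (3·δx/x)² = (3×0.0790)² = 0.0562;  (-3·δb/b)² = (-3×0.110)² = 0.109;  (1·δz/z)² = (1×0.0640)² = 0.00410
δQ/Q = √(0.173) = 0.416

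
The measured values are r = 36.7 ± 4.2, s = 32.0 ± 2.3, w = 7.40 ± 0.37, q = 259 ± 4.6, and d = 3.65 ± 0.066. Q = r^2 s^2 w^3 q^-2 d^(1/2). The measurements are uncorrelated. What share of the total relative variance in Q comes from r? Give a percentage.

(δQ/Q)² = (2·δr/r)² + (2·δs/s)² + (3·δw/w)² + (-2·δq/q)² + (½·δd/d)²
  r term: (2×0.114)² = 0.0524
  s term: (2×0.0719)² = 0.0207
  w term: (3×0.0500)² = 0.0225
  q term: (-2×0.0178)² = 0.00126
  d term: (0.5×0.0181)² = 8.17e-05
Total = 0.0969. Share from r = 0.0524/0.0969 = 0.541.

54.1%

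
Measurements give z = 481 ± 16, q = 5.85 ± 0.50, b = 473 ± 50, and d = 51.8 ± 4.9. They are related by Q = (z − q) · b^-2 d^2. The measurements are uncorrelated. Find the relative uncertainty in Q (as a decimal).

0.286

Let u = z − q = 475. δu = √(δz² + δq²) = √(256 + 0.250) = 16.0, so δu/u = 0.0337.
Q is then a monomial in u, b, d:
δQ/Q = √((δu/u)² + (-2·δb/b)² + (2·δd/d)²) = √(0.00114 + 0.0447 + 0.0358) = 0.286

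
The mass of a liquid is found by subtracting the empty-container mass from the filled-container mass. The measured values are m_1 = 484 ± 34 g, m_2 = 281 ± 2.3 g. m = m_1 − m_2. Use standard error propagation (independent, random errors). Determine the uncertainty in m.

For a sum/difference, combine absolute errors in quadrature:
  (δm_1)² = 1160;  (δm_2)² = 5.29
δm = √(1160) = 34.1 g

34.1 g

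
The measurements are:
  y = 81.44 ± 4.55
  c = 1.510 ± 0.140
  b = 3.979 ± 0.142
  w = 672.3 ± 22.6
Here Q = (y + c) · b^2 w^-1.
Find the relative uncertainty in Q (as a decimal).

Let u = y + c = 82.95. δu = √(δy² + δc²) = √(20.7 + 0.0196) = 4.55, so δu/u = 0.0549.
Q is then a monomial in u, b, w:
δQ/Q = √((δu/u)² + (2·δb/b)² + (-1·δw/w)²) = √(0.00301 + 0.00509 + 0.00113) = 0.0961

0.0961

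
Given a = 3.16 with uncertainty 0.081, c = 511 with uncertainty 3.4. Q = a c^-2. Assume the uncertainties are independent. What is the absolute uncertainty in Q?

Each factor contributes (exponent × relative error)² to (δQ/Q)²:
  (1·δa/a)² = (1×0.0256)² = 0.000657;  (-2·δc/c)² = (-2×0.00665)² = 0.000177
δQ/Q = √(0.000834) = 0.0289
Q = 1.21e-05, so δQ = 0.0289 × 1.21e-05 = 3.5e-07.

3.5e-07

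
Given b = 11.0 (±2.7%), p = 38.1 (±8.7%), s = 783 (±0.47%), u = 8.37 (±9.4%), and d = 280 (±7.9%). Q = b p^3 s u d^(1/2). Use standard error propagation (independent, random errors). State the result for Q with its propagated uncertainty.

(6.67 ± 1.88) × 10^10

Relative error in a monomial: (δQ/Q)² = Σ (nᵢ · δxᵢ/xᵢ)².
  (1·δb/b)² = (1×0.0270)² = 0.000729;  (3·δp/p)² = (3×0.0870)² = 0.0681;  (1·δs/s)² = (1×0.00470)² = 2.21e-05;  (1·δu/u)² = (1×0.0940)² = 0.00884;  (½·δd/d)² = (0.5×0.0790)² = 0.00156
δQ/Q = √(0.0793) = 0.282
Q = 6.67e+10, so δQ = 0.282 × 6.67e+10 = 1.88e+10.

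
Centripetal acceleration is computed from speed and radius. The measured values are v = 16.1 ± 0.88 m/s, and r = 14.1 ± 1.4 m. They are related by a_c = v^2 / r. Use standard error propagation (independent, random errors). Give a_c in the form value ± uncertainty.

18.4 ± 2.71 m/s^2

Products/powers → add relative errors in quadrature, weighted by exponent:
  (2·δv/v)² = (2×0.0547)² = 0.0120;  (-1·δr/r)² = (-1×0.0993)² = 0.00986
δa_c/a_c = √(0.0218) = 0.148
a_c = 18.4 m/s^2, so δa_c = 0.148 × 18.4 = 2.71 m/s^2.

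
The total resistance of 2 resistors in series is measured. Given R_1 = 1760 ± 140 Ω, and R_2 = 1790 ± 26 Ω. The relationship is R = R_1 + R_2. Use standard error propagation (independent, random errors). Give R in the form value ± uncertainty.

R is a linear combination, so absolute uncertainties add in quadrature:
  (δR_1)² = 19600;  (δR_2)² = 676
δR = √(20300) = 142 Ω
R = 3550 Ω.

3550 ± 142 Ω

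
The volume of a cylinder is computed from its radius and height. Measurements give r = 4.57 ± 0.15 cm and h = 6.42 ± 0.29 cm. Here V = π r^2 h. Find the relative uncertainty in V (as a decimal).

0.0797

Each factor contributes (exponent × relative error)² to (δV/V)²:
  (2·δr/r)² = (2×0.0328)² = 0.00431;  (1·δh/h)² = (1×0.0452)² = 0.00204
δV/V = √(0.00635) = 0.0797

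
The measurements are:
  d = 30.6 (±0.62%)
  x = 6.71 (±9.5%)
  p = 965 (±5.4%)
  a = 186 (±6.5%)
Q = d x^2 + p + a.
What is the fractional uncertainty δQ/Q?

Let w = d·x^2 = 1380. δw/w = √((1·δd/d)² + (2·δx/x)²) = √(3.84e-05 + 0.0361) = 0.190, so δw = 262.
Q = w + p + a: δQ = √(δw² + δp² + δa²) = √(68600 + 2720 + 146) = 267
Q = 2530, so δQ/Q = 267/2530 = 0.106.

0.106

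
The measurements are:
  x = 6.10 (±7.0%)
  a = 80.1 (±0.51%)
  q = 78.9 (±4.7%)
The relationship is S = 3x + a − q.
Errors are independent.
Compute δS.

3.94

S is a linear combination, so absolute uncertainties add in quadrature:
  (3·δx)² = 1.64;  (δa)² = 0.167;  (δq)² = 13.8
δS = √(15.6) = 3.94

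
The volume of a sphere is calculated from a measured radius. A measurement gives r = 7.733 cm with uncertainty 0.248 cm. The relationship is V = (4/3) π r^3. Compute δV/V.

0.0962

V ∝ r^3, so δV/V = |3| · δr/r = 3 × 0.0321 = 0.0962.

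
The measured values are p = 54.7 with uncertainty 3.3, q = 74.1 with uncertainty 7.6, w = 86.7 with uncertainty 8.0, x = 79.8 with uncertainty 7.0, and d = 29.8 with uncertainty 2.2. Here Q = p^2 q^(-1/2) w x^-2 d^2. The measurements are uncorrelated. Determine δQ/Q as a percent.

28.0%

Relative error in a monomial: (δQ/Q)² = Σ (nᵢ · δxᵢ/xᵢ)².
  (2·δp/p)² = (2×0.0603)² = 0.0146;  (−½·δq/q)² = (-0.5×0.103)² = 0.00263;  (1·δw/w)² = (1×0.0923)² = 0.00851;  (-2·δx/x)² = (-2×0.0877)² = 0.0308;  (2·δd/d)² = (2×0.0738)² = 0.0218
δQ/Q = √(0.0783) = 0.280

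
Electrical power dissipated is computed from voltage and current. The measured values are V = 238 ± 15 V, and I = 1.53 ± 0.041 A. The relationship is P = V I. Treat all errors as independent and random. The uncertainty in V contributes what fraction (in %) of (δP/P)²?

(δP/P)² = (1·δV/V)² + (1·δI/I)²
  V term: (1×0.0630)² = 0.00397
  I term: (1×0.0268)² = 0.000718
Total = 0.00469. Share from V = 0.00397/0.00469 = 0.847.

84.7%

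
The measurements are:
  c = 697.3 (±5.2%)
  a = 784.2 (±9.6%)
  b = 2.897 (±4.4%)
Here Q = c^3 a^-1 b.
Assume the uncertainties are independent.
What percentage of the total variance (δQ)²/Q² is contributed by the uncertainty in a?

26.0%

(δQ/Q)² = (3·δc/c)² + (-1·δa/a)² + (1·δb/b)²
  c term: (3×0.0520)² = 0.0243
  a term: (-1×0.0960)² = 0.00922
  b term: (1×0.0440)² = 0.00194
Total = 0.0355. Share from a = 0.00922/0.0355 = 0.260.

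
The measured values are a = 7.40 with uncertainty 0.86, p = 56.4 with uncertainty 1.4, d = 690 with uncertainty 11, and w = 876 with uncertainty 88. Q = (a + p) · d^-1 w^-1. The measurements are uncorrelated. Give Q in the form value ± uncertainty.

Let u = a + p = 63.8. δu = √(δa² + δp²) = √(0.740 + 1.96) = 1.64, so δu/u = 0.0258.
Q is then a monomial in u, d, w:
δQ/Q = √((δu/u)² + (-1·δd/d)² + (-1·δw/w)²) = √(0.000663 + 0.000254 + 0.0101) = 0.105
Q = 0.000106, so δQ = 0.105 × 0.000106 = 1.11e-05.

(1.06 ± 0.111) × 10^-4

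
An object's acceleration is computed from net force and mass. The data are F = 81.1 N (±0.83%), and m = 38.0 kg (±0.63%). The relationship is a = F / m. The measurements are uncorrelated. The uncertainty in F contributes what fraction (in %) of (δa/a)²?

(δa/a)² = (1·δF/F)² + (-1·δm/m)²
  F term: (1×0.00830)² = 6.89e-05
  m term: (-1×0.00630)² = 3.97e-05
Total = 0.000109. Share from F = 6.89e-05/0.000109 = 0.634.

63.4%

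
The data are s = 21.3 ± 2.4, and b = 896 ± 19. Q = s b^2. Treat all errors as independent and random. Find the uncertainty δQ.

Each factor contributes (exponent × relative error)² to (δQ/Q)²:
  (1·δs/s)² = (1×0.113)² = 0.0127;  (2·δb/b)² = (2×0.0212)² = 0.00180
δQ/Q = √(0.0145) = 0.120
Q = 1.71e+07, so δQ = 0.120 × 1.71e+07 = 2.06e+06.

2.06e+06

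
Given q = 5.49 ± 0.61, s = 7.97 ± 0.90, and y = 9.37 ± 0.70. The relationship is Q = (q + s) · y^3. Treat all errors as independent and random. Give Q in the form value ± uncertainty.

Let u = q + s = 13.5. δu = √(δq² + δs²) = √(0.372 + 0.810) = 1.09, so δu/u = 0.0808.
Q is then a monomial in u, y:
δQ/Q = √((δu/u)² + (3·δy/y)²) = √(0.00652 + 0.0502) = 0.238
Q = 11100, so δQ = 0.238 × 11100 = 2640.

11100 ± 2640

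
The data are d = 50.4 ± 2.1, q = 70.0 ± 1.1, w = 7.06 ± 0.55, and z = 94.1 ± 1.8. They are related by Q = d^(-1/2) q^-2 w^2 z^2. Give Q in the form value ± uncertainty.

Q is a product of powers, so relative uncertainties combine in quadrature:
  (−½·δd/d)² = (-0.5×0.0417)² = 0.000434;  (-2·δq/q)² = (-2×0.0157)² = 0.000988;  (2·δw/w)² = (2×0.0779)² = 0.0243;  (2·δz/z)² = (2×0.0191)² = 0.00146
δQ/Q = √(0.0272) = 0.165
Q = 12.7, so δQ = 0.165 × 12.7 = 2.09.

12.7 ± 2.09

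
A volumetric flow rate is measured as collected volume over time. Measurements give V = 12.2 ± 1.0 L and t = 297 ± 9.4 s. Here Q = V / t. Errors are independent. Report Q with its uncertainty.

0.0411 ± 0.00361 L/s

Each factor contributes (exponent × relative error)² to (δQ/Q)²:
  (1·δV/V)² = (1×0.0820)² = 0.00672;  (-1·δt/t)² = (-1×0.0316)² = 0.00100
δQ/Q = √(0.00772) = 0.0879
Q = 0.0411 L/s, so δQ = 0.0879 × 0.0411 = 0.00361 L/s.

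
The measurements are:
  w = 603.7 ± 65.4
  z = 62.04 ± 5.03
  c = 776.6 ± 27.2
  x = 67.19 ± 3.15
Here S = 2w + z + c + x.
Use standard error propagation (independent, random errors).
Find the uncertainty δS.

Each term contributes (cᵢ δxᵢ)² to (δS)²:
  (2·δw)² = 17100;  (δz)² = 25.3;  (δc)² = 740;  (δx)² = 9.92
δS = √(17900) = 134

134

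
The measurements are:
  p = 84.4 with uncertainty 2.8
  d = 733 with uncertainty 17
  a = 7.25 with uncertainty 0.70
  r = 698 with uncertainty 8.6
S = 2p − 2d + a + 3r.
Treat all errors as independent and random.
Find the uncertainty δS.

Each term contributes (cᵢ δxᵢ)² to (δS)²:
  (2·δp)² = 31.4;  (2·δd)² = 1160;  (δa)² = 0.490;  (3·δr)² = 666
δS = √(1850) = 43.1

43.1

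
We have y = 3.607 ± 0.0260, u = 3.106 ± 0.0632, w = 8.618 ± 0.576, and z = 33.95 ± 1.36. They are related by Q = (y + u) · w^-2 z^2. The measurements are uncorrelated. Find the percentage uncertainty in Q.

Let h = y + u = 6.713. δh = √(δy² + δu²) = √(0.000676 + 0.00399) = 0.0683, so δh/h = 0.0102.
Q is then a monomial in h, w, z:
δQ/Q = √((δh/h)² + (-2·δw/w)² + (2·δz/z)²) = √(0.000104 + 0.0179 + 0.00642) = 0.156

15.6%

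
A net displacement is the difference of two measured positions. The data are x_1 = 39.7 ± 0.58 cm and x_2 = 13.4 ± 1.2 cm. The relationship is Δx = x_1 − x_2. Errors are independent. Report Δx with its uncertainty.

26.3 ± 1.33 cm

Each term contributes (cᵢ δxᵢ)² to (δΔx)²:
  (δx_1)² = 0.336;  (δx_2)² = 1.44
δΔx = √(1.78) = 1.33 cm
Δx = 26.3 cm.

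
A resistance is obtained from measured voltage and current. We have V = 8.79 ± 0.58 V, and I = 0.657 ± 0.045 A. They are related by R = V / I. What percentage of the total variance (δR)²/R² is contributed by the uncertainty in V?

(δR/R)² = (1·δV/V)² + (-1·δI/I)²
  V term: (1×0.0660)² = 0.00435
  I term: (-1×0.0685)² = 0.00469
Total = 0.00905. Share from V = 0.00435/0.00905 = 0.481.

48.1%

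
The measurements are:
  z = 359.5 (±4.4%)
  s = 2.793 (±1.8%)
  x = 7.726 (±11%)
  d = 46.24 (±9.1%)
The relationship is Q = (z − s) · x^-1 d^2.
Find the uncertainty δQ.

Let u = z − s = 356.7. δu = √(δz² + δs²) = √(250 + 0.00253) = 15.8, so δu/u = 0.0443.
Q is then a monomial in u, x, d:
δQ/Q = √((δu/u)² + (-1·δx/x)² + (2·δd/d)²) = √(0.00197 + 0.0121 + 0.0331) = 0.217
Q = 98720, so δQ = 0.217 × 98720 = 21400.

21400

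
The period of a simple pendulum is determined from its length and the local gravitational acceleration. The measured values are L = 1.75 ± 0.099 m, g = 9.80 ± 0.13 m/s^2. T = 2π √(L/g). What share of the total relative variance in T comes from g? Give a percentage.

5.21%

(δT/T)² = (½·δL/L)² + (−½·δg/g)²
  L term: (0.5×0.0566)² = 0.000800
  g term: (-0.5×0.0133)² = 4.4e-05
Total = 0.000844. Share from g = 4.4e-05/0.000844 = 0.0521.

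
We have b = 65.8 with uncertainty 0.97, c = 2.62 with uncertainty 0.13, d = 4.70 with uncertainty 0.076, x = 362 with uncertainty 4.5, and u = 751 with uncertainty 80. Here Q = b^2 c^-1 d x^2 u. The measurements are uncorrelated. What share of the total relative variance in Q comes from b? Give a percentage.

5.59%

(δQ/Q)² = (2·δb/b)² + (-1·δc/c)² + (1·δd/d)² + (2·δx/x)² + (1·δu/u)²
  b term: (2×0.0147)² = 0.000869
  c term: (-1×0.0496)² = 0.00246
  d term: (1×0.0162)² = 0.000261
  x term: (2×0.0124)² = 0.000618
  u term: (1×0.107)² = 0.0113
Total = 0.0156. Share from b = 0.000869/0.0156 = 0.0559.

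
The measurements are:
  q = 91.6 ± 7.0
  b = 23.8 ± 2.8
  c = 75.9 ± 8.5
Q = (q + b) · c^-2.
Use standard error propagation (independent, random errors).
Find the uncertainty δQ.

0.00467

Let u = q + b = 115. δu = √(δq² + δb²) = √(49.0 + 7.84) = 7.54, so δu/u = 0.0653.
Q is then a monomial in u, c:
δQ/Q = √((δu/u)² + (-2·δc/c)²) = √(0.00427 + 0.0502) = 0.233
Q = 0.0200, so δQ = 0.233 × 0.0200 = 0.00467.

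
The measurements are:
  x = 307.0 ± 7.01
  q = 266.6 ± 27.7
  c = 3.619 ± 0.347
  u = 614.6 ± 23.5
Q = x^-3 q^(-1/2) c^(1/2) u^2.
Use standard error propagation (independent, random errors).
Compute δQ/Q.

0.125

For a monomial Q ∝ x^-3, q^(-1/2), c^(1/2), u^2, fractional errors add in quadrature:
  (-3·δx/x)² = (-3×0.0228)² = 0.00469;  (−½·δq/q)² = (-0.5×0.104)² = 0.00270;  (½·δc/c)² = (0.5×0.0959)² = 0.00230;  (2·δu/u)² = (2×0.0382)² = 0.00585
δQ/Q = √(0.0155) = 0.125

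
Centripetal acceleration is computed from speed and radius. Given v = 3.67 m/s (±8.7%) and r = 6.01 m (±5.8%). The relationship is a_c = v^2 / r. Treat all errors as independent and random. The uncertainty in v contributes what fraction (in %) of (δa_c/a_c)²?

90.0%

(δa_c/a_c)² = (2·δv/v)² + (-1·δr/r)²
  v term: (2×0.0870)² = 0.0303
  r term: (-1×0.0580)² = 0.00336
Total = 0.0336. Share from v = 0.0303/0.0336 = 0.900.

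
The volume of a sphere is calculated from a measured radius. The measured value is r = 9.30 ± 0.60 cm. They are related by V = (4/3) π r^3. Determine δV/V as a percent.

19.4%

Relative error in a monomial: (δV/V)² = Σ (nᵢ · δxᵢ/xᵢ)².
  (3·δr/r)² = (3×0.0645)² = 0.0375
δV/V = √(0.0375) = 0.194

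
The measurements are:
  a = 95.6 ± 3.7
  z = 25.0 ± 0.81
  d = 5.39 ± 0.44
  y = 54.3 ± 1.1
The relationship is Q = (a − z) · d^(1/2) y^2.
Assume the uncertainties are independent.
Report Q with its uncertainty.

Let u = a − z = 70.6. δu = √(δa² + δz²) = √(13.7 + 0.656) = 3.79, so δu/u = 0.0536.
Q is then a monomial in u, d, y:
δQ/Q = √((δu/u)² + (½·δd/d)² + (2·δy/y)²) = √(0.00288 + 0.00167 + 0.00164) = 0.0786
Q = 4.83e+05, so δQ = 0.0786 × 4.83e+05 = 38000.

(4.83 ± 0.380) × 10^5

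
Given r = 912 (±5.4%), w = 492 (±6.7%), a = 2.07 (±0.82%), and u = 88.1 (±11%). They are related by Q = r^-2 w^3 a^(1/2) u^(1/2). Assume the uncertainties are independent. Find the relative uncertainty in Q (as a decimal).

0.235

Since Q is a product/quotient, work with relative uncertainties:
  (-2·δr/r)² = (-2×0.0540)² = 0.0117;  (3·δw/w)² = (3×0.0670)² = 0.0404;  (½·δa/a)² = (0.5×0.00820)² = 1.68e-05;  (½·δu/u)² = (0.5×0.110)² = 0.00302
δQ/Q = √(0.0551) = 0.235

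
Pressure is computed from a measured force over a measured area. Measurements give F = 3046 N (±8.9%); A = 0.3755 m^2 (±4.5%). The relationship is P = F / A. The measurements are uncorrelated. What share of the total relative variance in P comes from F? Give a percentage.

(δP/P)² = (1·δF/F)² + (-1·δA/A)²
  F term: (1×0.0890)² = 0.00792
  A term: (-1×0.0450)² = 0.00202
Total = 0.00995. Share from F = 0.00792/0.00995 = 0.796.

79.6%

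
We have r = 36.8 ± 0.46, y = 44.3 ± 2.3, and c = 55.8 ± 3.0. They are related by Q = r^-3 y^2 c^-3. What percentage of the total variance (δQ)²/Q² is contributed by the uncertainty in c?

68.1%

(δQ/Q)² = (-3·δr/r)² + (2·δy/y)² + (-3·δc/c)²
  r term: (-3×0.0125)² = 0.00141
  y term: (2×0.0519)² = 0.0108
  c term: (-3×0.0538)² = 0.0260
Total = 0.0382. Share from c = 0.0260/0.0382 = 0.681.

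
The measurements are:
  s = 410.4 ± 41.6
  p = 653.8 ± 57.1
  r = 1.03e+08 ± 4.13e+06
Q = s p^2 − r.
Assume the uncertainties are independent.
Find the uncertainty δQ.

Let w = s·p^2 = 1.754e+08. δw/w = √((1·δs/s)² + (2·δp/p)²) = √(0.0103 + 0.0305) = 0.202, so δw = 3.54e+07.
Q = w − r: δQ = √(δw² + δr²) = √(1.26e+15 + 1.71e+13) = 3.57e+07

3.57e+07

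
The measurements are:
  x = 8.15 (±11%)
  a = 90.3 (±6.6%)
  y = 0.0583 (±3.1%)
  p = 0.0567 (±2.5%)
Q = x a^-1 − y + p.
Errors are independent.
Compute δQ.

0.0118

Let w = x·a^-1 = 0.0903. δw/w = √((1·δx/x)² + (-1·δa/a)²) = √(0.0121 + 0.00436) = 0.128, so δw = 0.0116.
Q = w − y + p: δQ = √(δw² + δy² + δp²) = √(0.000134 + 3.27e-06 + 2.01e-06) = 0.0118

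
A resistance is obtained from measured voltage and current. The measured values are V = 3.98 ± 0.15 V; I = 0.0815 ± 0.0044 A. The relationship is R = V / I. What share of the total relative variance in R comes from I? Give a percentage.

(δR/R)² = (1·δV/V)² + (-1·δI/I)²
  V term: (1×0.0377)² = 0.00142
  I term: (-1×0.0540)² = 0.00291
Total = 0.00434. Share from I = 0.00291/0.00434 = 0.672.

67.2%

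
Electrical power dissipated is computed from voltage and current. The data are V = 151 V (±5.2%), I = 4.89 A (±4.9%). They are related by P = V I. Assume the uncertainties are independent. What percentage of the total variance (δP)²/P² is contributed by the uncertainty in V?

(δP/P)² = (1·δV/V)² + (1·δI/I)²
  V term: (1×0.0520)² = 0.00270
  I term: (1×0.0490)² = 0.00240
Total = 0.00511. Share from V = 0.00270/0.00511 = 0.530.

53.0%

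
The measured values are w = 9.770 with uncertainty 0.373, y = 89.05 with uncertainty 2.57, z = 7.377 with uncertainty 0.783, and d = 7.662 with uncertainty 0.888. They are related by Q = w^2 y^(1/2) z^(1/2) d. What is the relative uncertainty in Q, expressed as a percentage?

Since Q is a product/quotient, work with relative uncertainties:
  (2·δw/w)² = (2×0.0382)² = 0.00583;  (½·δy/y)² = (0.5×0.0289)² = 0.000208;  (½·δz/z)² = (0.5×0.106)² = 0.00282;  (1·δd/d)² = (1×0.116)² = 0.0134
δQ/Q = √(0.0223) = 0.149

14.9%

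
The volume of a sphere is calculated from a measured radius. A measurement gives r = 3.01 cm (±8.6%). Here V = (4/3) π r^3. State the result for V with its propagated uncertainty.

114 ± 29.5 cm^3

V ∝ r^3, so δV/V = |3| · δr/r = 3 × 0.0860 = 0.258.
V = 114 cm^3, so δV = 0.258 × 114 = 29.5 cm^3.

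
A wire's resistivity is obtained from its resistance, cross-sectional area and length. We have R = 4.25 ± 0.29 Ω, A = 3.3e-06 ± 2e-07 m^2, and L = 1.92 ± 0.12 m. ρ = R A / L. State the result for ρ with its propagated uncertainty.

(7.30 ± 0.808) × 10^-6 Ω·m

Each factor contributes (exponent × relative error)² to (δρ/ρ)²:
  (1·δR/R)² = (1×0.0682)² = 0.00466;  (1·δA/A)² = (1×0.0606)² = 0.00367;  (-1·δL/L)² = (-1×0.0625)² = 0.00391
δρ/ρ = √(0.0122) = 0.111
ρ = 7.3e-06 Ω·m, so δρ = 0.111 × 7.3e-06 = 8.08e-07 Ω·m.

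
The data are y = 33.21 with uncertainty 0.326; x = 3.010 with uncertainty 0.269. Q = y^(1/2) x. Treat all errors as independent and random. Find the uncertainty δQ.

Since Q is a product/quotient, work with relative uncertainties:
  (½·δy/y)² = (0.5×0.00982)² = 2.41e-05;  (1·δx/x)² = (1×0.0894)² = 0.00799
δQ/Q = √(0.00801) = 0.0895
Q = 17.35, so δQ = 0.0895 × 17.35 = 1.55.

1.55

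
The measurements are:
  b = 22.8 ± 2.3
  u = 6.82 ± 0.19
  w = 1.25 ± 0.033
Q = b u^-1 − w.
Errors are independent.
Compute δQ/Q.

0.168

Let p = b·u^-1 = 3.34. δp/p = √((1·δb/b)² + (-1·δu/u)²) = √(0.0102 + 0.000776) = 0.105, so δp = 0.350.
Q = p − w: δQ = √(δp² + δw²) = √(0.122 + 0.00109) = 0.351
Q = 2.09, so δQ/Q = 0.351/2.09 = 0.168.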